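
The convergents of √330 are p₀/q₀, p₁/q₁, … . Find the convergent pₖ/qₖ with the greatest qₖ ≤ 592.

√330 = [18; 6, 36, …] (period length 2).
Convergents:
  p_0/q_0 = 18/1
  p_1/q_1 = 109/6
  p_2/q_2 = 3942/217
  p_3/q_3 = 23761/1308
q_2 = 217 ≤ 592 < 1308 = q_3, so the answer is 3942/217.

3942/217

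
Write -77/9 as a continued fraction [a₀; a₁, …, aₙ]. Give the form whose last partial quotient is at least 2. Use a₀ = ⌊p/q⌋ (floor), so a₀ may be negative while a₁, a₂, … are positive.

-77 = -9·9 + 4
9 = 2·4 + 1
4 = 4·1 + 0  (stop)
So -77/9 = [-9; 2, 4].

[-9; 2, 4]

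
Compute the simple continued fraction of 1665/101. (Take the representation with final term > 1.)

1665 = 16×101 + 49
101 = 2×49 + 3
49 = 16×3 + 1
3 = 3×1 + 0  (stop)
So 1665/101 = [16; 2, 16, 3].

[16; 2, 16, 3]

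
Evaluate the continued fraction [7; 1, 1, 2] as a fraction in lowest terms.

Fold from the inside: start with 2/1.
  1 + 1/2 = 3/2
  1 + 2/3 = 5/3
  7 + 3/5 = 38/5

38/5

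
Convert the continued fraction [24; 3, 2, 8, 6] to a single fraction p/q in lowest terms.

8768/361

Using pₖ = aₖpₖ₋₁ + pₖ₋₂ and qₖ = aₖqₖ₋₁ + qₖ₋₂:
  k=0: a=24, p=24, q=1
  k=1: a=3, p=73, q=3
  k=2: a=2, p=170, q=7
  k=3: a=8, p=1433, q=59
  k=4: a=6, p=8768, q=361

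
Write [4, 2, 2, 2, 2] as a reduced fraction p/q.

128/29

Fold from the inside: start with 2/1.
  2 + 1/2 = 5/2
  2 + 2/5 = 12/5
  2 + 5/12 = 29/12
  4 + 12/29 = 128/29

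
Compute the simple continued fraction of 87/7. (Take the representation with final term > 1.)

87 = 12*7 + 3
7 = 2*3 + 1
3 = 3*1 + 0  (stop)
So 87/7 = [12; 2, 3].

[12; 2, 3]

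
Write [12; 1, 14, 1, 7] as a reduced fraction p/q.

1643/127

Using pₖ = aₖpₖ₋₁ + pₖ₋₂ and qₖ = aₖqₖ₋₁ + qₖ₋₂:
  k=0: a=12, p=12, q=1
  k=1: a=1, p=13, q=1
  k=2: a=14, p=194, q=15
  k=3: a=1, p=207, q=16
  k=4: a=7, p=1643, q=127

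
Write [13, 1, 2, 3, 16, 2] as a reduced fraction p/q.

4603/336

Fold from the inside: start with 2/1.
  16 + 1/2 = 33/2
  3 + 2/33 = 101/33
  2 + 33/101 = 235/101
  1 + 101/235 = 336/235
  13 + 235/336 = 4603/336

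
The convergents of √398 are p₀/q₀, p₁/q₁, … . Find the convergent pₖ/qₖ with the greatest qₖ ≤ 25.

399/20

√398 = [19; 1, 18, 1, 38, …] (period length 4).
Convergents:
  p_0/q_0 = 19/1
  p_1/q_1 = 20/1
  p_2/q_2 = 379/19
  p_3/q_3 = 399/20
  p_4/q_4 = 15541/779
q_3 = 20 ≤ 25 < 779 = q_4, so the answer is 399/20.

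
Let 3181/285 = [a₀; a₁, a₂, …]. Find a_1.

3181 = 11·285 + 46   →  a_0 = 11
285 = 6·46 + 9   →  a_1 = 6

6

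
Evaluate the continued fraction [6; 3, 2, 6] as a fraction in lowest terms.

283/45

Fold from the inside: start with 6/1.
  2 + 1/6 = 13/6
  3 + 6/13 = 45/13
  6 + 13/45 = 283/45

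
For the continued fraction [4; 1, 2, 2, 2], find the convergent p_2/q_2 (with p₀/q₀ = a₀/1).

14/3

Using pₖ = aₖpₖ₋₁ + pₖ₋₂, qₖ = aₖqₖ₋₁ + qₖ₋₂ (with p₋₁=1, p₋₂=0, q₋₁=0, q₋₂=1):
  k=0: a=4, p=4, q=1
  k=1: a=1, p=5, q=1
  k=2: a=2, p=14, q=3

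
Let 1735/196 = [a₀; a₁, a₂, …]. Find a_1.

1

1735 = 8·196 + 167   →  a_0 = 8
196 = 1·167 + 29   →  a_1 = 1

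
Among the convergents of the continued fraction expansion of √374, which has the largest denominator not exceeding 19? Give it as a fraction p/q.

58/3

√374 = [19; 2, 1, 18, 1, 2, 38, …] (period length 6).
Convergents:
  p_0/q_0 = 19/1
  p_1/q_1 = 39/2
  p_2/q_2 = 58/3
  p_3/q_3 = 1083/56
q_2 = 3 ≤ 19 < 56 = q_3, so the answer is 58/3.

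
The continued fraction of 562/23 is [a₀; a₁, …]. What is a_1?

2

562 = 24·23 + 10   →  a_0 = 24
23 = 2·10 + 3   →  a_1 = 2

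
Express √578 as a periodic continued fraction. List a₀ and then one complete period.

a₀ = ⌊√578⌋ = 24.

[24; 24, 48]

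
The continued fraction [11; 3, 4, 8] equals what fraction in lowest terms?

Using pₖ = aₖpₖ₋₁ + pₖ₋₂ and qₖ = aₖqₖ₋₁ + qₖ₋₂:
  k=0: a=11, p=11, q=1
  k=1: a=3, p=34, q=3
  k=2: a=4, p=147, q=13
  k=3: a=8, p=1210, q=107

1210/107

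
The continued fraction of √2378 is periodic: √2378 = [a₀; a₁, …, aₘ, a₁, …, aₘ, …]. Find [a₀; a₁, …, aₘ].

a₀ = ⌊√2378⌋ = 48.

[48; 1, 3, 3, 1, 96]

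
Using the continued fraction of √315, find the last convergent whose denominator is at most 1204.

√315 = [17; 1, 2, 1, 34, …] (period length 4).
Convergents:
  p_0/q_0 = 17/1
  p_1/q_1 = 18/1
  p_2/q_2 = 53/3
  p_3/q_3 = 71/4
  p_4/q_4 = 2467/139
  p_5/q_5 = 2538/143
  p_6/q_6 = 7543/425
  p_7/q_7 = 10081/568
  p_8/q_8 = 350297/19737
q_7 = 568 ≤ 1204 < 19737 = q_8, so the answer is 10081/568.

10081/568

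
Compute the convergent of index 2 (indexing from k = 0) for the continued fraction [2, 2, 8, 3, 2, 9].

42/17

Using pₖ = aₖpₖ₋₁ + pₖ₋₂, qₖ = aₖqₖ₋₁ + qₖ₋₂ (with p₋₁=1, p₋₂=0, q₋₁=0, q₋₂=1):
  k=0: a=2, p=2, q=1
  k=1: a=2, p=5, q=2
  k=2: a=8, p=42, q=17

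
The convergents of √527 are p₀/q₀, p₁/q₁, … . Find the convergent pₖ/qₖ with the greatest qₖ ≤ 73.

528/23

√527 = [22; 1, 21, 1, 44, …] (period length 4).
Convergents:
  p_0/q_0 = 22/1
  p_1/q_1 = 23/1
  p_2/q_2 = 505/22
  p_3/q_3 = 528/23
  p_4/q_4 = 23737/1034
q_3 = 23 ≤ 73 < 1034 = q_4, so the answer is 528/23.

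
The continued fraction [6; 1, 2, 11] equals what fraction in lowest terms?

227/34

Fold from the inside: start with 11/1.
  2 + 1/11 = 23/11
  1 + 11/23 = 34/23
  6 + 23/34 = 227/34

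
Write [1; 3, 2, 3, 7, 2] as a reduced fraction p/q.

483/374

Using pₖ = aₖpₖ₋₁ + pₖ₋₂ and qₖ = aₖqₖ₋₁ + qₖ₋₂:
  k=0: a=1, p=1, q=1
  k=1: a=3, p=4, q=3
  k=2: a=2, p=9, q=7
  k=3: a=3, p=31, q=24
  k=4: a=7, p=226, q=175
  k=5: a=2, p=483, q=374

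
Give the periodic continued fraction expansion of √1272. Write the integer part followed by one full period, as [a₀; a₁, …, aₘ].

a₀ = ⌊√1272⌋ = 35.
With m₀=0, d₀=1 and mₖ₊₁ = dₖaₖ − mₖ, dₖ₊₁ = (n − mₖ₊₁²)/dₖ, aₖ₊₁ = ⌊(a₀+mₖ₊₁)/dₖ₊₁⌋:
  k=1: m=35, d=47, a=1
  k=2: m=12, d=24, a=1
  k=3: m=12, d=47, a=1
  k=4: m=35, d=1, a=70
d=1 and a=2a₀=70 at k=4, so the next step gives (m, d) = (35, 47) again — its k=1 value — and the period has length 4.

[35; 1, 1, 1, 70]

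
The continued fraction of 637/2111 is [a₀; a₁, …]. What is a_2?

637 = 0·2111 + 637   →  a_0 = 0
2111 = 3·637 + 200   →  a_1 = 3
637 = 3·200 + 37   →  a_2 = 3

3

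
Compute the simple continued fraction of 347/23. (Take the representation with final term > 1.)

347 = 15×23 + 2
23 = 11×2 + 1
2 = 2×1 + 0  (stop)
So 347/23 = [15; 11, 2].

[15; 11, 2]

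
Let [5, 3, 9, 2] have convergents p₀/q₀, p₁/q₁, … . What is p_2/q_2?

Using pₖ = aₖpₖ₋₁ + pₖ₋₂, qₖ = aₖqₖ₋₁ + qₖ₋₂ (with p₋₁=1, p₋₂=0, q₋₁=0, q₋₂=1):
  k=0: a=5, p=5, q=1
  k=1: a=3, p=16, q=3
  k=2: a=9, p=149, q=28

149/28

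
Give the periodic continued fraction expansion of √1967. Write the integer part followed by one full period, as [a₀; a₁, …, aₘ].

a₀ = ⌊√1967⌋ = 44.

[44; 2, 1, 5, 1, 2, 88]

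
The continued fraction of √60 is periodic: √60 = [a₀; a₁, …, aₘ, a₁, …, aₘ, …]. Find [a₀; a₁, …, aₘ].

[7; 1, 2, 1, 14]

a₀ = ⌊√60⌋ = 7.
With m₀=0, d₀=1 and mₖ₊₁ = dₖaₖ − mₖ, dₖ₊₁ = (n − mₖ₊₁²)/dₖ, aₖ₊₁ = ⌊(a₀+mₖ₊₁)/dₖ₊₁⌋:
  k=1: m=7, d=11, a=1
  k=2: m=4, d=4, a=2
  k=3: m=4, d=11, a=1
  k=4: m=7, d=1, a=14
d=1 and a=2a₀=14 at k=4, so the next step gives (m, d) = (7, 11) again — its k=1 value — and the period has length 4.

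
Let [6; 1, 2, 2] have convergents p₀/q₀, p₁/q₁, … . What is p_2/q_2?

20/3

Using pₖ = aₖpₖ₋₁ + pₖ₋₂, qₖ = aₖqₖ₋₁ + qₖ₋₂ (with p₋₁=1, p₋₂=0, q₋₁=0, q₋₂=1):
  k=0: a=6, p=6, q=1
  k=1: a=1, p=7, q=1
  k=2: a=2, p=20, q=3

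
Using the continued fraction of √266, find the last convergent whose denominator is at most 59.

685/42

√266 = [16; 3, 4, 3, 32, …] (period length 4).
Convergents:
  p_0/q_0 = 16/1
  p_1/q_1 = 49/3
  p_2/q_2 = 212/13
  p_3/q_3 = 685/42
  p_4/q_4 = 22132/1357
q_3 = 42 ≤ 59 < 1357 = q_4, so the answer is 685/42.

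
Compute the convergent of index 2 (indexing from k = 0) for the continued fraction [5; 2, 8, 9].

93/17

Using pₖ = aₖpₖ₋₁ + pₖ₋₂, qₖ = aₖqₖ₋₁ + qₖ₋₂ (with p₋₁=1, p₋₂=0, q₋₁=0, q₋₂=1):
  k=0: a=5, p=5, q=1
  k=1: a=2, p=11, q=2
  k=2: a=8, p=93, q=17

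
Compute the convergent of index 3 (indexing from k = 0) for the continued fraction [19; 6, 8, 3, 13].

2932/153

Using pₖ = aₖpₖ₋₁ + pₖ₋₂, qₖ = aₖqₖ₋₁ + qₖ₋₂ (with p₋₁=1, p₋₂=0, q₋₁=0, q₋₂=1):
  k=0: a=19, p=19, q=1
  k=1: a=6, p=115, q=6
  k=2: a=8, p=939, q=49
  k=3: a=3, p=2932, q=153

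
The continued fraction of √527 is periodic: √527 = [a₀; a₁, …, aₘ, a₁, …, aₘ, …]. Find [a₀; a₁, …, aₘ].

[22; 1, 21, 1, 44]

a₀ = ⌊√527⌋ = 22.
With m₀=0, d₀=1 and mₖ₊₁ = dₖaₖ − mₖ, dₖ₊₁ = (n − mₖ₊₁²)/dₖ, aₖ₊₁ = ⌊(a₀+mₖ₊₁)/dₖ₊₁⌋:
  k=1: m=22, d=43, a=1
  k=2: m=21, d=2, a=21
  k=3: m=21, d=43, a=1
  k=4: m=22, d=1, a=44
d=1 and a=2a₀=44 at k=4, so the next step gives (m, d) = (22, 43) again — its k=1 value — and the period has length 4.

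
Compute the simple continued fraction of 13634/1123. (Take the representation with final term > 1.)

13634 = 12*1123 + 158
1123 = 7*158 + 17
158 = 9*17 + 5
17 = 3*5 + 2
5 = 2*2 + 1
2 = 2*1 + 0  (stop)
So 13634/1123 = [12; 7, 9, 3, 2, 2].

[12; 7, 9, 3, 2, 2]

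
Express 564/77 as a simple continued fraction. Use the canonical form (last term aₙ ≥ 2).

564 = 7*77 + 25
77 = 3*25 + 2
25 = 12*2 + 1
2 = 2*1 + 0  (stop)
So 564/77 = [7; 3, 12, 2].

[7; 3, 12, 2]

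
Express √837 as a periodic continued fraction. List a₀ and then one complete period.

a₀ = ⌊√837⌋ = 28.
With m₀=0, d₀=1 and mₖ₊₁ = dₖaₖ − mₖ, dₖ₊₁ = (n − mₖ₊₁²)/dₖ, aₖ₊₁ = ⌊(a₀+mₖ₊₁)/dₖ₊₁⌋:
  k=1: m=28, d=53, a=1
  k=2: m=25, d=4, a=13
  k=3: m=27, d=27, a=2
  k=4: m=27, d=4, a=13
  k=5: m=25, d=53, a=1
  k=6: m=28, d=1, a=56
d=1 and a=2a₀=56 at k=6, so the next step gives (m, d) = (28, 53) again — its k=1 value — and the period has length 6.

[28; 1, 13, 2, 13, 1, 56]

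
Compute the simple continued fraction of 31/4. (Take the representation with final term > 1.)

31 = 7×4 + 3
4 = 1×3 + 1
3 = 3×1 + 0  (stop)
So 31/4 = [7; 1, 3].

[7; 1, 3]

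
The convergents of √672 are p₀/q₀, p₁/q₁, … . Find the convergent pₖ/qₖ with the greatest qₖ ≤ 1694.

17498/675

√672 = [25; 1, 11, 1, 50, …] (period length 4).
Convergents:
  p_0/q_0 = 25/1
  p_1/q_1 = 26/1
  p_2/q_2 = 311/12
  p_3/q_3 = 337/13
  p_4/q_4 = 17161/662
  p_5/q_5 = 17498/675
  p_6/q_6 = 209639/8087
q_5 = 675 ≤ 1694 < 8087 = q_6, so the answer is 17498/675.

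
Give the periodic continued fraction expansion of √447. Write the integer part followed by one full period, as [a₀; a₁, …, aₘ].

a₀ = ⌊√447⌋ = 21.

[21; 7, 42]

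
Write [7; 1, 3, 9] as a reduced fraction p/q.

287/37

Fold from the inside: start with 9/1.
  3 + 1/9 = 28/9
  1 + 9/28 = 37/28
  7 + 28/37 = 287/37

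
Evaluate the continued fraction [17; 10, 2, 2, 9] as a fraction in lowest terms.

8360/489

Using pₖ = aₖpₖ₋₁ + pₖ₋₂ and qₖ = aₖqₖ₋₁ + qₖ₋₂:
  k=0: a=17, p=17, q=1
  k=1: a=10, p=171, q=10
  k=2: a=2, p=359, q=21
  k=3: a=2, p=889, q=52
  k=4: a=9, p=8360, q=489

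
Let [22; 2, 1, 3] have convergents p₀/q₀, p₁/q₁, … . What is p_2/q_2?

Using pₖ = aₖpₖ₋₁ + pₖ₋₂, qₖ = aₖqₖ₋₁ + qₖ₋₂ (with p₋₁=1, p₋₂=0, q₋₁=0, q₋₂=1):
  k=0: a=22, p=22, q=1
  k=1: a=2, p=45, q=2
  k=2: a=1, p=67, q=3

67/3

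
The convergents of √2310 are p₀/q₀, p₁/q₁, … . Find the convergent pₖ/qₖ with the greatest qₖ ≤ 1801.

73872/1537

√2310 = [48; 16, 96, …] (period length 2).
Convergents:
  p_0/q_0 = 48/1
  p_1/q_1 = 769/16
  p_2/q_2 = 73872/1537
  p_3/q_3 = 1182721/24608
q_2 = 1537 ≤ 1801 < 24608 = q_3, so the answer is 73872/1537.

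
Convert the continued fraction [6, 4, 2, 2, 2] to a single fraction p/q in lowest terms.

Fold from the inside: start with 2/1.
  2 + 1/2 = 5/2
  2 + 2/5 = 12/5
  4 + 5/12 = 53/12
  6 + 12/53 = 330/53

330/53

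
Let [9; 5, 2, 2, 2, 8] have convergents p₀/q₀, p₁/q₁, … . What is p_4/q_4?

597/65

Using pₖ = aₖpₖ₋₁ + pₖ₋₂, qₖ = aₖqₖ₋₁ + qₖ₋₂ (with p₋₁=1, p₋₂=0, q₋₁=0, q₋₂=1):
  k=0: a=9, p=9, q=1
  k=1: a=5, p=46, q=5
  k=2: a=2, p=101, q=11
  k=3: a=2, p=248, q=27
  k=4: a=2, p=597, q=65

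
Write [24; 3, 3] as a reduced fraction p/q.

243/10

Using pₖ = aₖpₖ₋₁ + pₖ₋₂ and qₖ = aₖqₖ₋₁ + qₖ₋₂:
  k=0: a=24, p=24, q=1
  k=1: a=3, p=73, q=3
  k=2: a=3, p=243, q=10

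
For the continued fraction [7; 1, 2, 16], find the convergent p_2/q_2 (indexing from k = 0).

Using pₖ = aₖpₖ₋₁ + pₖ₋₂, qₖ = aₖqₖ₋₁ + qₖ₋₂ (with p₋₁=1, p₋₂=0, q₋₁=0, q₋₂=1):
  k=0: a=7, p=7, q=1
  k=1: a=1, p=8, q=1
  k=2: a=2, p=23, q=3

23/3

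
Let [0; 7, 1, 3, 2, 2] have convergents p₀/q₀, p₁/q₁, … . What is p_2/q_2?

1/8

Using pₖ = aₖpₖ₋₁ + pₖ₋₂, qₖ = aₖqₖ₋₁ + qₖ₋₂ (with p₋₁=1, p₋₂=0, q₋₁=0, q₋₂=1):
  k=0: a=0, p=0, q=1
  k=1: a=7, p=1, q=7
  k=2: a=1, p=1, q=8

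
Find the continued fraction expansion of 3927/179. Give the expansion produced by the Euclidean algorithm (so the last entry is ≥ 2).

3927 = 21×179 + 168
179 = 1×168 + 11
168 = 15×11 + 3
11 = 3×3 + 2
3 = 1×2 + 1
2 = 2×1 + 0  (stop)
So 3927/179 = [21; 1, 15, 3, 1, 2].

[21; 1, 15, 3, 1, 2]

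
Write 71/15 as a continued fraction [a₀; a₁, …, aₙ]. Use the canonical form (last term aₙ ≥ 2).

[4; 1, 2, 1, 3]

71 = 4×15 + 11
15 = 1×11 + 4
11 = 2×4 + 3
4 = 1×3 + 1
3 = 3×1 + 0  (stop)
So 71/15 = [4; 1, 2, 1, 3].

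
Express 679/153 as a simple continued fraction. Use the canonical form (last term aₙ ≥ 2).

679 = 4·153 + 67
153 = 2·67 + 19
67 = 3·19 + 10
19 = 1·10 + 9
10 = 1·9 + 1
9 = 9·1 + 0  (stop)
So 679/153 = [4; 2, 3, 1, 1, 9].

[4; 2, 3, 1, 1, 9]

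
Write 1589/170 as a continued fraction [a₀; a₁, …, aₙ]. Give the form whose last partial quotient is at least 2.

1589 = 9×170 + 59
170 = 2×59 + 52
59 = 1×52 + 7
52 = 7×7 + 3
7 = 2×3 + 1
3 = 3×1 + 0  (stop)
So 1589/170 = [9; 2, 1, 7, 2, 3].

[9; 2, 1, 7, 2, 3]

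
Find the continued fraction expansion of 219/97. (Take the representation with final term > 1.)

219 = 2×97 + 25
97 = 3×25 + 22
25 = 1×22 + 3
22 = 7×3 + 1
3 = 3×1 + 0  (stop)
So 219/97 = [2; 3, 1, 7, 3].

[2; 3, 1, 7, 3]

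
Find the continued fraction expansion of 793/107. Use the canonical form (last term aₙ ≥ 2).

[7; 2, 2, 3, 6]

793 = 7×107 + 44
107 = 2×44 + 19
44 = 2×19 + 6
19 = 3×6 + 1
6 = 6×1 + 0  (stop)
So 793/107 = [7; 2, 2, 3, 6].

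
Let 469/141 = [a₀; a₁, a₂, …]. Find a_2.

469 = 3·141 + 46   →  a_0 = 3
141 = 3·46 + 3   →  a_1 = 3
46 = 15·3 + 1   →  a_2 = 15

15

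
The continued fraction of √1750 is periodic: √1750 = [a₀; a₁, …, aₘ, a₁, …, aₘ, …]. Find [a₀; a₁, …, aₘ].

[41; 1, 4, 1, 82]

a₀ = ⌊√1750⌋ = 41.
With m₀=0, d₀=1 and mₖ₊₁ = dₖaₖ − mₖ, dₖ₊₁ = (n − mₖ₊₁²)/dₖ, aₖ₊₁ = ⌊(a₀+mₖ₊₁)/dₖ₊₁⌋:
  k=1: m=41, d=69, a=1
  k=2: m=28, d=14, a=4
  k=3: m=28, d=69, a=1
  k=4: m=41, d=1, a=82
d=1 and a=2a₀=82 at k=4, so the next step gives (m, d) = (41, 69) again — its k=1 value — and the period has length 4.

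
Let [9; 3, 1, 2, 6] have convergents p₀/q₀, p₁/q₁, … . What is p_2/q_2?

37/4

Using pₖ = aₖpₖ₋₁ + pₖ₋₂, qₖ = aₖqₖ₋₁ + qₖ₋₂ (with p₋₁=1, p₋₂=0, q₋₁=0, q₋₂=1):
  k=0: a=9, p=9, q=1
  k=1: a=3, p=28, q=3
  k=2: a=1, p=37, q=4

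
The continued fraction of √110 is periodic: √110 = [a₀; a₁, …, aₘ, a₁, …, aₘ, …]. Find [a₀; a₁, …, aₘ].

[10; 2, 20]

a₀ = ⌊√110⌋ = 10.
With m₀=0, d₀=1 and mₖ₊₁ = dₖaₖ − mₖ, dₖ₊₁ = (n − mₖ₊₁²)/dₖ, aₖ₊₁ = ⌊(a₀+mₖ₊₁)/dₖ₊₁⌋:
  k=1: m=10, d=10, a=2
  k=2: m=10, d=1, a=20
d=1 and a=2a₀=20 at k=2, so the next step gives (m, d) = (10, 10) again — its k=1 value — and the period has length 2.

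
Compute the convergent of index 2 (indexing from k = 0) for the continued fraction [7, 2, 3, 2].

Using pₖ = aₖpₖ₋₁ + pₖ₋₂, qₖ = aₖqₖ₋₁ + qₖ₋₂ (with p₋₁=1, p₋₂=0, q₋₁=0, q₋₂=1):
  k=0: a=7, p=7, q=1
  k=1: a=2, p=15, q=2
  k=2: a=3, p=52, q=7

52/7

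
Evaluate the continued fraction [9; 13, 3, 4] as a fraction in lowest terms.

Using pₖ = aₖpₖ₋₁ + pₖ₋₂ and qₖ = aₖqₖ₋₁ + qₖ₋₂:
  k=0: a=9, p=9, q=1
  k=1: a=13, p=118, q=13
  k=2: a=3, p=363, q=40
  k=3: a=4, p=1570, q=173

1570/173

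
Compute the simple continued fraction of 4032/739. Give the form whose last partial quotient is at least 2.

[5; 2, 5, 5, 2, 2, 2]

4032 = 5×739 + 337
739 = 2×337 + 65
337 = 5×65 + 12
65 = 5×12 + 5
12 = 2×5 + 2
5 = 2×2 + 1
2 = 2×1 + 0  (stop)
So 4032/739 = [5; 2, 5, 5, 2, 2, 2].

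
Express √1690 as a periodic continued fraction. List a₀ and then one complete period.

a₀ = ⌊√1690⌋ = 41.

[41; 9, 8, 9, 82]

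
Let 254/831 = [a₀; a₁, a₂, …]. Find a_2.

3

254 = 0·831 + 254   →  a_0 = 0
831 = 3·254 + 69   →  a_1 = 3
254 = 3·69 + 47   →  a_2 = 3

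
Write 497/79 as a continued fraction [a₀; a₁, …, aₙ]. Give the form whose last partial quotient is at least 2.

497 = 6*79 + 23
79 = 3*23 + 10
23 = 2*10 + 3
10 = 3*3 + 1
3 = 3*1 + 0  (stop)
So 497/79 = [6; 3, 2, 3, 3].

[6; 3, 2, 3, 3]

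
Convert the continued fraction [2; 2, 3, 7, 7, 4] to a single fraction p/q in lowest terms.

3664/1507

Using pₖ = aₖpₖ₋₁ + pₖ₋₂ and qₖ = aₖqₖ₋₁ + qₖ₋₂:
  k=0: a=2, p=2, q=1
  k=1: a=2, p=5, q=2
  k=2: a=3, p=17, q=7
  k=3: a=7, p=124, q=51
  k=4: a=7, p=885, q=364
  k=5: a=4, p=3664, q=1507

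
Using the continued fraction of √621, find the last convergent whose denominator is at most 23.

√621 = [24; 1, 11, 2, 11, 1, 48, …] (period length 6).
Convergents:
  p_0/q_0 = 24/1
  p_1/q_1 = 25/1
  p_2/q_2 = 299/12
  p_3/q_3 = 623/25
q_2 = 12 ≤ 23 < 25 = q_3, so the answer is 299/12.

299/12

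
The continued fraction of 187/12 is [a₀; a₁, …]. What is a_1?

1

187 = 15·12 + 7   →  a_0 = 15
12 = 1·7 + 5   →  a_1 = 1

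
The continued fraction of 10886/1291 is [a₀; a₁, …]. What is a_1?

10886 = 8·1291 + 558   →  a_0 = 8
1291 = 2·558 + 175   →  a_1 = 2

2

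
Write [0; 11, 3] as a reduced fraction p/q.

Fold from the inside: start with 3/1.
  11 + 1/3 = 34/3
  0 + 3/34 = 3/34

3/34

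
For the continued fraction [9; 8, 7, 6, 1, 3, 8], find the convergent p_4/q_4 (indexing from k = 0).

Using pₖ = aₖpₖ₋₁ + pₖ₋₂, qₖ = aₖqₖ₋₁ + qₖ₋₂ (with p₋₁=1, p₋₂=0, q₋₁=0, q₋₂=1):
  k=0: a=9, p=9, q=1
  k=1: a=8, p=73, q=8
  k=2: a=7, p=520, q=57
  k=3: a=6, p=3193, q=350
  k=4: a=1, p=3713, q=407

3713/407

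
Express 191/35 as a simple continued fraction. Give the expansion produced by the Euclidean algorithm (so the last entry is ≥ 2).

191 = 5×35 + 16
35 = 2×16 + 3
16 = 5×3 + 1
3 = 3×1 + 0  (stop)
So 191/35 = [5; 2, 5, 3].

[5; 2, 5, 3]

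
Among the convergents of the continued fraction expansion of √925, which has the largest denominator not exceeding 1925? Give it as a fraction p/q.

√925 = [30; 2, 2, 2, 2, 60, …] (period length 5).
Convergents:
  p_0/q_0 = 30/1
  p_1/q_1 = 61/2
  p_2/q_2 = 152/5
  p_3/q_3 = 365/12
  p_4/q_4 = 882/29
  p_5/q_5 = 53285/1752
  p_6/q_6 = 107452/3533
q_5 = 1752 ≤ 1925 < 3533 = q_6, so the answer is 53285/1752.

53285/1752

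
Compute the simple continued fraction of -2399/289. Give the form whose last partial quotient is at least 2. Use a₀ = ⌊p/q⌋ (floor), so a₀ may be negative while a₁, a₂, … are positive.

-2399 = -9*289 + 202
289 = 1*202 + 87
202 = 2*87 + 28
87 = 3*28 + 3
28 = 9*3 + 1
3 = 3*1 + 0  (stop)
So -2399/289 = [-9; 1, 2, 3, 9, 3].

[-9; 1, 2, 3, 9, 3]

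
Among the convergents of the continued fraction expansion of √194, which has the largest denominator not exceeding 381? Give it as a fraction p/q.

5251/377

√194 = [13; 1, 12, 1, 26, …] (period length 4).
Convergents:
  p_0/q_0 = 13/1
  p_1/q_1 = 14/1
  p_2/q_2 = 181/13
  p_3/q_3 = 195/14
  p_4/q_4 = 5251/377
  p_5/q_5 = 5446/391
q_4 = 377 ≤ 381 < 391 = q_5, so the answer is 5251/377.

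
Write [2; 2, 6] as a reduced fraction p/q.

Using pₖ = aₖpₖ₋₁ + pₖ₋₂ and qₖ = aₖqₖ₋₁ + qₖ₋₂:
  k=0: a=2, p=2, q=1
  k=1: a=2, p=5, q=2
  k=2: a=6, p=32, q=13

32/13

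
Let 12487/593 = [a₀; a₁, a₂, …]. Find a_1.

17

12487 = 21·593 + 34   →  a_0 = 21
593 = 17·34 + 15   →  a_1 = 17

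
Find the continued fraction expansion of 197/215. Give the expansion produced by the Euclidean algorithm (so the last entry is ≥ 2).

[0; 1, 10, 1, 17]

197 = 0·215 + 197
215 = 1·197 + 18
197 = 10·18 + 17
18 = 1·17 + 1
17 = 17·1 + 0  (stop)
So 197/215 = [0; 1, 10, 1, 17].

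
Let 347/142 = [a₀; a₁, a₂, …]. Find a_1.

347 = 2·142 + 63   →  a_0 = 2
142 = 2·63 + 16   →  a_1 = 2

2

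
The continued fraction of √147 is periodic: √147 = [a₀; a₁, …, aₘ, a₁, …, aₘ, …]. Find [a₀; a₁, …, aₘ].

a₀ = ⌊√147⌋ = 12.

[12; 8, 24]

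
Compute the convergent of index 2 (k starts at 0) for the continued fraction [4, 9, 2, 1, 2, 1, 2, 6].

Using pₖ = aₖpₖ₋₁ + pₖ₋₂, qₖ = aₖqₖ₋₁ + qₖ₋₂ (with p₋₁=1, p₋₂=0, q₋₁=0, q₋₂=1):
  k=0: a=4, p=4, q=1
  k=1: a=9, p=37, q=9
  k=2: a=2, p=78, q=19

78/19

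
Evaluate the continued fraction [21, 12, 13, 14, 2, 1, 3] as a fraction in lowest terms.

525763/24938

Using pₖ = aₖpₖ₋₁ + pₖ₋₂ and qₖ = aₖqₖ₋₁ + qₖ₋₂:
  k=0: a=21, p=21, q=1
  k=1: a=12, p=253, q=12
  k=2: a=13, p=3310, q=157
  k=3: a=14, p=46593, q=2210
  k=4: a=2, p=96496, q=4577
  k=5: a=1, p=143089, q=6787
  k=6: a=3, p=525763, q=24938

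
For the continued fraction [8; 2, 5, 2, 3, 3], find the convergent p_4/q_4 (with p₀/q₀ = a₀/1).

Using pₖ = aₖpₖ₋₁ + pₖ₋₂, qₖ = aₖqₖ₋₁ + qₖ₋₂ (with p₋₁=1, p₋₂=0, q₋₁=0, q₋₂=1):
  k=0: a=8, p=8, q=1
  k=1: a=2, p=17, q=2
  k=2: a=5, p=93, q=11
  k=3: a=2, p=203, q=24
  k=4: a=3, p=702, q=83

702/83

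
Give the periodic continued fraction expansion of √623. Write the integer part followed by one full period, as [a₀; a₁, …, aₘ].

a₀ = ⌊√623⌋ = 24.
With m₀=0, d₀=1 and mₖ₊₁ = dₖaₖ − mₖ, dₖ₊₁ = (n − mₖ₊₁²)/dₖ, aₖ₊₁ = ⌊(a₀+mₖ₊₁)/dₖ₊₁⌋:
  k=1: m=24, d=47, a=1
  k=2: m=23, d=2, a=23
  k=3: m=23, d=47, a=1
  k=4: m=24, d=1, a=48
d=1 and a=2a₀=48 at k=4, so the next step gives (m, d) = (24, 47) again — its k=1 value — and the period has length 4.

[24; 1, 23, 1, 48]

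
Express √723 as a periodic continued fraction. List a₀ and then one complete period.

a₀ = ⌊√723⌋ = 26.

[26; 1, 7, 1, 52]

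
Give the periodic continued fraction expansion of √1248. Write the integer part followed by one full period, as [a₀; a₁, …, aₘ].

a₀ = ⌊√1248⌋ = 35.
With m₀=0, d₀=1 and mₖ₊₁ = dₖaₖ − mₖ, dₖ₊₁ = (n − mₖ₊₁²)/dₖ, aₖ₊₁ = ⌊(a₀+mₖ₊₁)/dₖ₊₁⌋:
  k=1: m=35, d=23, a=3
  k=2: m=34, d=4, a=17
  k=3: m=34, d=23, a=3
  k=4: m=35, d=1, a=70
d=1 and a=2a₀=70 at k=4, so the next step gives (m, d) = (35, 23) again — its k=1 value — and the period has length 4.

[35; 3, 17, 3, 70]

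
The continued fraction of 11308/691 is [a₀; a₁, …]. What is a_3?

11308 = 16·691 + 252   →  a_0 = 16
691 = 2·252 + 187   →  a_1 = 2
252 = 1·187 + 65   →  a_2 = 1
187 = 2·65 + 57   →  a_3 = 2

2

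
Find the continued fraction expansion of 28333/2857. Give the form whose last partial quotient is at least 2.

28333 = 9·2857 + 2620
2857 = 1·2620 + 237
2620 = 11·237 + 13
237 = 18·13 + 3
13 = 4·3 + 1
3 = 3·1 + 0  (stop)
So 28333/2857 = [9; 1, 11, 18, 4, 3].

[9; 1, 11, 18, 4, 3]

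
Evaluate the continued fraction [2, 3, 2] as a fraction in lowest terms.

Using pₖ = aₖpₖ₋₁ + pₖ₋₂ and qₖ = aₖqₖ₋₁ + qₖ₋₂:
  k=0: a=2, p=2, q=1
  k=1: a=3, p=7, q=3
  k=2: a=2, p=16, q=7

16/7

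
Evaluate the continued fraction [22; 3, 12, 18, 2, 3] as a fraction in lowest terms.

Using pₖ = aₖpₖ₋₁ + pₖ₋₂ and qₖ = aₖqₖ₋₁ + qₖ₋₂:
  k=0: a=22, p=22, q=1
  k=1: a=3, p=67, q=3
  k=2: a=12, p=826, q=37
  k=3: a=18, p=14935, q=669
  k=4: a=2, p=30696, q=1375
  k=5: a=3, p=107023, q=4794

107023/4794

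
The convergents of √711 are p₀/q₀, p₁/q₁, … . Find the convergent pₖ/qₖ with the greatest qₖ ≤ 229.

√711 = [26; 1, 1, 1, 52, …] (period length 4).
Convergents:
  p_0/q_0 = 26/1
  p_1/q_1 = 27/1
  p_2/q_2 = 53/2
  p_3/q_3 = 80/3
  p_4/q_4 = 4213/158
  p_5/q_5 = 4293/161
  p_6/q_6 = 8506/319
q_5 = 161 ≤ 229 < 319 = q_6, so the answer is 4293/161.

4293/161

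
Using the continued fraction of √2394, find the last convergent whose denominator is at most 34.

685/14

√2394 = [48; 1, 12, 1, 96, …] (period length 4).
Convergents:
  p_0/q_0 = 48/1
  p_1/q_1 = 49/1
  p_2/q_2 = 636/13
  p_3/q_3 = 685/14
  p_4/q_4 = 66396/1357
q_3 = 14 ≤ 34 < 1357 = q_4, so the answer is 685/14.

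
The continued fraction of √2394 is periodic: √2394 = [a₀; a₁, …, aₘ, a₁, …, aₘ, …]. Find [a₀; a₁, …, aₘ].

[48; 1, 12, 1, 96]

a₀ = ⌊√2394⌋ = 48.
With m₀=0, d₀=1 and mₖ₊₁ = dₖaₖ − mₖ, dₖ₊₁ = (n − mₖ₊₁²)/dₖ, aₖ₊₁ = ⌊(a₀+mₖ₊₁)/dₖ₊₁⌋:
  k=1: m=48, d=90, a=1
  k=2: m=42, d=7, a=12
  k=3: m=42, d=90, a=1
  k=4: m=48, d=1, a=96
d=1 and a=2a₀=96 at k=4, so the next step gives (m, d) = (48, 90) again — its k=1 value — and the period has length 4.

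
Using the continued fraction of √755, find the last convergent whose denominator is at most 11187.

√755 = [27; 2, 10, 2, 54, …] (period length 4).
Convergents:
  p_0/q_0 = 27/1
  p_1/q_1 = 55/2
  p_2/q_2 = 577/21
  p_3/q_3 = 1209/44
  p_4/q_4 = 65863/2397
  p_5/q_5 = 132935/4838
  p_6/q_6 = 1395213/50777
q_5 = 4838 ≤ 11187 < 50777 = q_6, so the answer is 132935/4838.

132935/4838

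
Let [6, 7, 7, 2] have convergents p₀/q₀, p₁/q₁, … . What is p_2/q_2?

Using pₖ = aₖpₖ₋₁ + pₖ₋₂, qₖ = aₖqₖ₋₁ + qₖ₋₂ (with p₋₁=1, p₋₂=0, q₋₁=0, q₋₂=1):
  k=0: a=6, p=6, q=1
  k=1: a=7, p=43, q=7
  k=2: a=7, p=307, q=50

307/50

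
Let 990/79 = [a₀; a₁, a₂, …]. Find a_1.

1

990 = 12·79 + 42   →  a_0 = 12
79 = 1·42 + 37   →  a_1 = 1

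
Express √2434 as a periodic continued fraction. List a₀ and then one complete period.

[49; 2, 1, 48, 1, 2, 98]

a₀ = ⌊√2434⌋ = 49.
With m₀=0, d₀=1 and mₖ₊₁ = dₖaₖ − mₖ, dₖ₊₁ = (n − mₖ₊₁²)/dₖ, aₖ₊₁ = ⌊(a₀+mₖ₊₁)/dₖ₊₁⌋:
  k=1: m=49, d=33, a=2
  k=2: m=17, d=65, a=1
  k=3: m=48, d=2, a=48
  k=4: m=48, d=65, a=1
  k=5: m=17, d=33, a=2
  k=6: m=49, d=1, a=98
d=1 and a=2a₀=98 at k=6, so the next step gives (m, d) = (49, 33) again — its k=1 value — and the period has length 6.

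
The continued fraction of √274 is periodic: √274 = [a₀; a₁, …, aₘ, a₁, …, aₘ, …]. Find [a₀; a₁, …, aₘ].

a₀ = ⌊√274⌋ = 16.
With m₀=0, d₀=1 and mₖ₊₁ = dₖaₖ − mₖ, dₖ₊₁ = (n − mₖ₊₁²)/dₖ, aₖ₊₁ = ⌊(a₀+mₖ₊₁)/dₖ₊₁⌋:
  k=1: m=16, d=18, a=1
  k=2: m=2, d=15, a=1
  k=3: m=13, d=7, a=4
  k=4: m=15, d=7, a=4
  k=5: m=13, d=15, a=1
  k=6: m=2, d=18, a=1
  k=7: m=16, d=1, a=32
d=1 and a=2a₀=32 at k=7, so the next step gives (m, d) = (16, 18) again — its k=1 value — and the period has length 7.

[16; 1, 1, 4, 4, 1, 1, 32]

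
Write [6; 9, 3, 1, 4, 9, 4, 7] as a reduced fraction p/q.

Using pₖ = aₖpₖ₋₁ + pₖ₋₂ and qₖ = aₖqₖ₋₁ + qₖ₋₂:
  k=0: a=6, p=6, q=1
  k=1: a=9, p=55, q=9
  k=2: a=3, p=171, q=28
  k=3: a=1, p=226, q=37
  k=4: a=4, p=1075, q=176
  k=5: a=9, p=9901, q=1621
  k=6: a=4, p=40679, q=6660
  k=7: a=7, p=294654, q=48241

294654/48241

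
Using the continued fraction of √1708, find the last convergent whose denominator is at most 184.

2521/61

√1708 = [41; 3, 20, 3, 82, …] (period length 4).
Convergents:
  p_0/q_0 = 41/1
  p_1/q_1 = 124/3
  p_2/q_2 = 2521/61
  p_3/q_3 = 7687/186
q_2 = 61 ≤ 184 < 186 = q_3, so the answer is 2521/61.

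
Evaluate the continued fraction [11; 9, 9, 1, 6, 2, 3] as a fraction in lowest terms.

51872/4669

Using pₖ = aₖpₖ₋₁ + pₖ₋₂ and qₖ = aₖqₖ₋₁ + qₖ₋₂:
  k=0: a=11, p=11, q=1
  k=1: a=9, p=100, q=9
  k=2: a=9, p=911, q=82
  k=3: a=1, p=1011, q=91
  k=4: a=6, p=6977, q=628
  k=5: a=2, p=14965, q=1347
  k=6: a=3, p=51872, q=4669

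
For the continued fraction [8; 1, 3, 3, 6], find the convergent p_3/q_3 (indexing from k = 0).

114/13

Using pₖ = aₖpₖ₋₁ + pₖ₋₂, qₖ = aₖqₖ₋₁ + qₖ₋₂ (with p₋₁=1, p₋₂=0, q₋₁=0, q₋₂=1):
  k=0: a=8, p=8, q=1
  k=1: a=1, p=9, q=1
  k=2: a=3, p=35, q=4
  k=3: a=3, p=114, q=13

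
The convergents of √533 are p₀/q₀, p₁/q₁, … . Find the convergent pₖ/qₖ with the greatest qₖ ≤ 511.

√533 = [23; 11, 1, 1, 11, 46, …] (period length 5).
Convergents:
  p_0/q_0 = 23/1
  p_1/q_1 = 254/11
  p_2/q_2 = 277/12
  p_3/q_3 = 531/23
  p_4/q_4 = 6118/265
  p_5/q_5 = 281959/12213
q_4 = 265 ≤ 511 < 12213 = q_5, so the answer is 6118/265.

6118/265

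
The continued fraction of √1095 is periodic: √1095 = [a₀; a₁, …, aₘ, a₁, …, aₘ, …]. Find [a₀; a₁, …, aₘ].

a₀ = ⌊√1095⌋ = 33.
With m₀=0, d₀=1 and mₖ₊₁ = dₖaₖ − mₖ, dₖ₊₁ = (n − mₖ₊₁²)/dₖ, aₖ₊₁ = ⌊(a₀+mₖ₊₁)/dₖ₊₁⌋:
  k=1: m=33, d=6, a=11
  k=2: m=33, d=1, a=66
d=1 and a=2a₀=66 at k=2, so the next step gives (m, d) = (33, 6) again — its k=1 value — and the period has length 2.

[33; 11, 66]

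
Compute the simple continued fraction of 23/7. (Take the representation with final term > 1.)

23 = 3*7 + 2
7 = 3*2 + 1
2 = 2*1 + 0  (stop)
So 23/7 = [3; 3, 2].

[3; 3, 2]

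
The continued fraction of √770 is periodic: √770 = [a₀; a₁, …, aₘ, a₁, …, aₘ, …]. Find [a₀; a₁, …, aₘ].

[27; 1, 2, 1, 54]

a₀ = ⌊√770⌋ = 27.
With m₀=0, d₀=1 and mₖ₊₁ = dₖaₖ − mₖ, dₖ₊₁ = (n − mₖ₊₁²)/dₖ, aₖ₊₁ = ⌊(a₀+mₖ₊₁)/dₖ₊₁⌋:
  k=1: m=27, d=41, a=1
  k=2: m=14, d=14, a=2
  k=3: m=14, d=41, a=1
  k=4: m=27, d=1, a=54
d=1 and a=2a₀=54 at k=4, so the next step gives (m, d) = (27, 41) again — its k=1 value — and the period has length 4.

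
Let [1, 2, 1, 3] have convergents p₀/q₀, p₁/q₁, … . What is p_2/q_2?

4/3

Using pₖ = aₖpₖ₋₁ + pₖ₋₂, qₖ = aₖqₖ₋₁ + qₖ₋₂ (with p₋₁=1, p₋₂=0, q₋₁=0, q₋₂=1):
  k=0: a=1, p=1, q=1
  k=1: a=2, p=3, q=2
  k=2: a=1, p=4, q=3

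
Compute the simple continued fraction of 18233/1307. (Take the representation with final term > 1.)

18233 = 13×1307 + 1242
1307 = 1×1242 + 65
1242 = 19×65 + 7
65 = 9×7 + 2
7 = 3×2 + 1
2 = 2×1 + 0  (stop)
So 18233/1307 = [13; 1, 19, 9, 3, 2].

[13; 1, 19, 9, 3, 2]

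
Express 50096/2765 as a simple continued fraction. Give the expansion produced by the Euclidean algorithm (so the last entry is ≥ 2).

[18; 8, 2, 13, 12]

50096 = 18×2765 + 326
2765 = 8×326 + 157
326 = 2×157 + 12
157 = 13×12 + 1
12 = 12×1 + 0  (stop)
So 50096/2765 = [18; 8, 2, 13, 12].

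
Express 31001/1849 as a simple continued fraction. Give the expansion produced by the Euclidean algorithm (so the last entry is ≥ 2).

31001 = 16*1849 + 1417
1849 = 1*1417 + 432
1417 = 3*432 + 121
432 = 3*121 + 69
121 = 1*69 + 52
69 = 1*52 + 17
52 = 3*17 + 1
17 = 17*1 + 0  (stop)
So 31001/1849 = [16; 1, 3, 3, 1, 1, 3, 17].

[16; 1, 3, 3, 1, 1, 3, 17]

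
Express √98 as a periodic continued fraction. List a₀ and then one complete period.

[9; 1, 8, 1, 18]

a₀ = ⌊√98⌋ = 9.
With m₀=0, d₀=1 and mₖ₊₁ = dₖaₖ − mₖ, dₖ₊₁ = (n − mₖ₊₁²)/dₖ, aₖ₊₁ = ⌊(a₀+mₖ₊₁)/dₖ₊₁⌋:
  k=1: m=9, d=17, a=1
  k=2: m=8, d=2, a=8
  k=3: m=8, d=17, a=1
  k=4: m=9, d=1, a=18
d=1 and a=2a₀=18 at k=4, so the next step gives (m, d) = (9, 17) again — its k=1 value — and the period has length 4.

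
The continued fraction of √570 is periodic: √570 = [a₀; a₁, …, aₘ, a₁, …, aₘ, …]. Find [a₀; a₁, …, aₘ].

[23; 1, 6, 1, 46]

a₀ = ⌊√570⌋ = 23.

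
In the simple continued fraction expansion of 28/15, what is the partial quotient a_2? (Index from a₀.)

6

28 = 1·15 + 13   →  a_0 = 1
15 = 1·13 + 2   →  a_1 = 1
13 = 6·2 + 1   →  a_2 = 6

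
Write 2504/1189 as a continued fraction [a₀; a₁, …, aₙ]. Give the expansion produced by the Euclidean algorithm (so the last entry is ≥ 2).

2504 = 2×1189 + 126
1189 = 9×126 + 55
126 = 2×55 + 16
55 = 3×16 + 7
16 = 2×7 + 2
7 = 3×2 + 1
2 = 2×1 + 0  (stop)
So 2504/1189 = [2; 9, 2, 3, 2, 3, 2].

[2; 9, 2, 3, 2, 3, 2]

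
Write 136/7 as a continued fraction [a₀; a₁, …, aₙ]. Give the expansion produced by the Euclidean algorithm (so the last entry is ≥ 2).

[19; 2, 3]

136 = 19*7 + 3
7 = 2*3 + 1
3 = 3*1 + 0  (stop)
So 136/7 = [19; 2, 3].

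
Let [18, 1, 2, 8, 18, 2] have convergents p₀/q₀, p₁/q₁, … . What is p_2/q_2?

56/3

Using pₖ = aₖpₖ₋₁ + pₖ₋₂, qₖ = aₖqₖ₋₁ + qₖ₋₂ (with p₋₁=1, p₋₂=0, q₋₁=0, q₋₂=1):
  k=0: a=18, p=18, q=1
  k=1: a=1, p=19, q=1
  k=2: a=2, p=56, q=3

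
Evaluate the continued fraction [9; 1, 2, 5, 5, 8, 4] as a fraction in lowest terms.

Using pₖ = aₖpₖ₋₁ + pₖ₋₂ and qₖ = aₖqₖ₋₁ + qₖ₋₂:
  k=0: a=9, p=9, q=1
  k=1: a=1, p=10, q=1
  k=2: a=2, p=29, q=3
  k=3: a=5, p=155, q=16
  k=4: a=5, p=804, q=83
  k=5: a=8, p=6587, q=680
  k=6: a=4, p=27152, q=2803

27152/2803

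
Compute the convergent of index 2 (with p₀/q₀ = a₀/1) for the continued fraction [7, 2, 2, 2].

37/5

Using pₖ = aₖpₖ₋₁ + pₖ₋₂, qₖ = aₖqₖ₋₁ + qₖ₋₂ (with p₋₁=1, p₋₂=0, q₋₁=0, q₋₂=1):
  k=0: a=7, p=7, q=1
  k=1: a=2, p=15, q=2
  k=2: a=2, p=37, q=5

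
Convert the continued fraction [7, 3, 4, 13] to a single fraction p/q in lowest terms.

1257/172

Fold from the inside: start with 13/1.
  4 + 1/13 = 53/13
  3 + 13/53 = 172/53
  7 + 53/172 = 1257/172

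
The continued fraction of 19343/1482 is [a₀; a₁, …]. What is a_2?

19343 = 13·1482 + 77   →  a_0 = 13
1482 = 19·77 + 19   →  a_1 = 19
77 = 4·19 + 1   →  a_2 = 4

4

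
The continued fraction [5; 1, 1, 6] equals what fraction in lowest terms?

Using pₖ = aₖpₖ₋₁ + pₖ₋₂ and qₖ = aₖqₖ₋₁ + qₖ₋₂:
  k=0: a=5, p=5, q=1
  k=1: a=1, p=6, q=1
  k=2: a=1, p=11, q=2
  k=3: a=6, p=72, q=13

72/13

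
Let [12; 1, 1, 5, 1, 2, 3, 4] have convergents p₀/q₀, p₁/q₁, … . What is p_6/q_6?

Using pₖ = aₖpₖ₋₁ + pₖ₋₂, qₖ = aₖqₖ₋₁ + qₖ₋₂ (with p₋₁=1, p₋₂=0, q₋₁=0, q₋₂=1):
  k=0: a=12, p=12, q=1
  k=1: a=1, p=13, q=1
  k=2: a=1, p=25, q=2
  k=3: a=5, p=138, q=11
  k=4: a=1, p=163, q=13
  k=5: a=2, p=464, q=37
  k=6: a=3, p=1555, q=124

1555/124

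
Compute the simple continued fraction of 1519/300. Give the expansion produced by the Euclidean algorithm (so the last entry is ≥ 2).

[5; 15, 1, 3, 1, 3]

1519 = 5×300 + 19
300 = 15×19 + 15
19 = 1×15 + 4
15 = 3×4 + 3
4 = 1×3 + 1
3 = 3×1 + 0  (stop)
So 1519/300 = [5; 15, 1, 3, 1, 3].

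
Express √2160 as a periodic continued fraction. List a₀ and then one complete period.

a₀ = ⌊√2160⌋ = 46.
With m₀=0, d₀=1 and mₖ₊₁ = dₖaₖ − mₖ, dₖ₊₁ = (n − mₖ₊₁²)/dₖ, aₖ₊₁ = ⌊(a₀+mₖ₊₁)/dₖ₊₁⌋:
  k=1: m=46, d=44, a=2
  k=2: m=42, d=9, a=9
  k=3: m=39, d=71, a=1
  k=4: m=32, d=16, a=4
  k=5: m=32, d=71, a=1
  k=6: m=39, d=9, a=9
  k=7: m=42, d=44, a=2
  k=8: m=46, d=1, a=92
d=1 and a=2a₀=92 at k=8, so the next step gives (m, d) = (46, 44) again — its k=1 value — and the period has length 8.

[46; 2, 9, 1, 4, 1, 9, 2, 92]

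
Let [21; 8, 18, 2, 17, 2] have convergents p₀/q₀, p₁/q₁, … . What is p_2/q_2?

Using pₖ = aₖpₖ₋₁ + pₖ₋₂, qₖ = aₖqₖ₋₁ + qₖ₋₂ (with p₋₁=1, p₋₂=0, q₋₁=0, q₋₂=1):
  k=0: a=21, p=21, q=1
  k=1: a=8, p=169, q=8
  k=2: a=18, p=3063, q=145

3063/145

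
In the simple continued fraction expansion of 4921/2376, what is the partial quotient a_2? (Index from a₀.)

4921 = 2·2376 + 169   →  a_0 = 2
2376 = 14·169 + 10   →  a_1 = 14
169 = 16·10 + 9   →  a_2 = 16

16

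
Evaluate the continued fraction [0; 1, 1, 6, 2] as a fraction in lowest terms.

15/28

Fold from the inside: start with 2/1.
  6 + 1/2 = 13/2
  1 + 2/13 = 15/13
  1 + 13/15 = 28/15
  0 + 15/28 = 15/28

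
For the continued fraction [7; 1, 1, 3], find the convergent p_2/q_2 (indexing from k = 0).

15/2

Using pₖ = aₖpₖ₋₁ + pₖ₋₂, qₖ = aₖqₖ₋₁ + qₖ₋₂ (with p₋₁=1, p₋₂=0, q₋₁=0, q₋₂=1):
  k=0: a=7, p=7, q=1
  k=1: a=1, p=8, q=1
  k=2: a=1, p=15, q=2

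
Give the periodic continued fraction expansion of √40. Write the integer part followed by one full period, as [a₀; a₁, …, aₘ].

a₀ = ⌊√40⌋ = 6.
With m₀=0, d₀=1 and mₖ₊₁ = dₖaₖ − mₖ, dₖ₊₁ = (n − mₖ₊₁²)/dₖ, aₖ₊₁ = ⌊(a₀+mₖ₊₁)/dₖ₊₁⌋:
  k=1: m=6, d=4, a=3
  k=2: m=6, d=1, a=12
d=1 and a=2a₀=12 at k=2, so the next step gives (m, d) = (6, 4) again — its k=1 value — and the period has length 2.

[6; 3, 12]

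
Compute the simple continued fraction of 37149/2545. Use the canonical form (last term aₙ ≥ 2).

[14; 1, 1, 2, 12, 3, 13]

37149 = 14×2545 + 1519
2545 = 1×1519 + 1026
1519 = 1×1026 + 493
1026 = 2×493 + 40
493 = 12×40 + 13
40 = 3×13 + 1
13 = 13×1 + 0  (stop)
So 37149/2545 = [14; 1, 1, 2, 12, 3, 13].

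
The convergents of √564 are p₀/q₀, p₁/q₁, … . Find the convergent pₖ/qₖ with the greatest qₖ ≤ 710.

√564 = [23; 1, 2, 1, 46, …] (period length 4).
Convergents:
  p_0/q_0 = 23/1
  p_1/q_1 = 24/1
  p_2/q_2 = 71/3
  p_3/q_3 = 95/4
  p_4/q_4 = 4441/187
  p_5/q_5 = 4536/191
  p_6/q_6 = 13513/569
  p_7/q_7 = 18049/760
q_6 = 569 ≤ 710 < 760 = q_7, so the answer is 13513/569.

13513/569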